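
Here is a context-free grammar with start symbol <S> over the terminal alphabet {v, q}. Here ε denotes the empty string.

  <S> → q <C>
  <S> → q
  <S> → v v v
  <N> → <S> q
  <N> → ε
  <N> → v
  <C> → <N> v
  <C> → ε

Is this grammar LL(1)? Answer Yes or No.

No

FIRST(<S>) = {q, v}
FIRST(<N>) = {ε, q, v}
FIRST(<C>) = {ε, q, v}
FOLLOW(<S>) = {$, q}
FOLLOW(<N>) = {v}
FOLLOW(<C>) = {$, q}
Cell M[<C>, q] receives both <C> → <N> v and <C> → ε — the grammar is not LL(1).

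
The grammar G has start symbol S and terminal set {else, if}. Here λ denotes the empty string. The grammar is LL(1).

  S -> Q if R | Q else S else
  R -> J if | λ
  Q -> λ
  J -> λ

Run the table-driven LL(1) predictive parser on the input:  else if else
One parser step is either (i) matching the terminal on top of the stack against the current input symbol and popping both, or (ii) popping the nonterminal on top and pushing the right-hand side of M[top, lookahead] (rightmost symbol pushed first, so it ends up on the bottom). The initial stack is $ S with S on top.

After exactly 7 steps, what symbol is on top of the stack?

     Stack            Input           Action
  1  $ S              else if else $  expand S -> Q else S else
  2  $ else S else Q  else if else $  expand Q -> λ
  3  $ else S else    else if else $  match else
  4  $ else S         if else $       expand S -> Q if R
  5  $ else R if Q    if else $       expand Q -> λ
  6  $ else R if      if else $       match if
  7  $ else R         else $          expand R -> λ
Stack after step 7: $ else (top = else).

else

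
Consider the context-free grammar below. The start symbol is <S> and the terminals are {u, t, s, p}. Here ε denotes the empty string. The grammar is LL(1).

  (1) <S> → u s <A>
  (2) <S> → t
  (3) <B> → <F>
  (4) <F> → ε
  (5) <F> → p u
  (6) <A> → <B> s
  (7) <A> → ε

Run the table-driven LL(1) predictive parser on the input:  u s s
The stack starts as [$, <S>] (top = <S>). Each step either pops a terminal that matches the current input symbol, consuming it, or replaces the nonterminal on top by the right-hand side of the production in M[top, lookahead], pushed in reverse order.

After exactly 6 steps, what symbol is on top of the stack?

s

step 1: stack=$ <S>  input=u s s $  — expand <S> → u s <A>
step 2: stack=$ <A> s u  input=u s s $  — match u
step 3: stack=$ <A> s  input=s s $  — match s
step 4: stack=$ <A>  input=s $  — expand <A> → <B> s
step 5: stack=$ s <B>  input=s $  — expand <B> → <F>
step 6: stack=$ s <F>  input=s $  — expand <F> → ε
Stack after step 6: $ s (top = s).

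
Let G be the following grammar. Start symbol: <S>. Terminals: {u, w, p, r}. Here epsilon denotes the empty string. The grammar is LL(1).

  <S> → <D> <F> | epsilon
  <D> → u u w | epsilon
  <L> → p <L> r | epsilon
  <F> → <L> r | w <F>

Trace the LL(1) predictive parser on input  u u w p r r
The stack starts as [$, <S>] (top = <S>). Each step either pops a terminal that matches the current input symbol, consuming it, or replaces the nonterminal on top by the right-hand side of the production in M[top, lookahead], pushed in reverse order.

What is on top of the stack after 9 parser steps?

r

step 1: stack=$ <S>  input=u u w p r r $  — expand <S> → <D> <F>
step 2: stack=$ <F> <D>  input=u u w p r r $  — expand <D> → u u w
step 3: stack=$ <F> w u u  input=u u w p r r $  — match u
step 4: stack=$ <F> w u  input=u w p r r $  — match u
step 5: stack=$ <F> w  input=w p r r $  — match w
step 6: stack=$ <F>  input=p r r $  — expand <F> → <L> r
step 7: stack=$ r <L>  input=p r r $  — expand <L> → p <L> r
step 8: stack=$ r r <L> p  input=p r r $  — match p
step 9: stack=$ r r <L>  input=r r $  — expand <L> → epsilon
Stack after step 9: $ r r (top = r).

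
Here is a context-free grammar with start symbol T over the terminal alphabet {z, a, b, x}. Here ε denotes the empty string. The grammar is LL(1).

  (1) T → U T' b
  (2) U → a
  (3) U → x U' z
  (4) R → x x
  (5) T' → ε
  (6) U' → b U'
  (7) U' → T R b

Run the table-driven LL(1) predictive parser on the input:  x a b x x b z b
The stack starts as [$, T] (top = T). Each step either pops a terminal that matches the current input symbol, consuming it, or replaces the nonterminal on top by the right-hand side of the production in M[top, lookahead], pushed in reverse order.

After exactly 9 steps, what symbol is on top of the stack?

R

step 1: stack=$ T  input=x a b x x b z b $  — expand T → U T' b
step 2: stack=$ b T' U  input=x a b x x b z b $  — expand U → x U' z
step 3: stack=$ b T' z U' x  input=x a b x x b z b $  — match x
step 4: stack=$ b T' z U'  input=a b x x b z b $  — expand U' → T R b
step 5: stack=$ b T' z b R T  input=a b x x b z b $  — expand T → U T' b
step 6: stack=$ b T' z b R b T' U  input=a b x x b z b $  — expand U → a
step 7: stack=$ b T' z b R b T' a  input=a b x x b z b $  — match a
step 8: stack=$ b T' z b R b T'  input=b x x b z b $  — expand T' → ε
step 9: stack=$ b T' z b R b  input=b x x b z b $  — match b
Stack after step 9: $ b T' z b R (top = R).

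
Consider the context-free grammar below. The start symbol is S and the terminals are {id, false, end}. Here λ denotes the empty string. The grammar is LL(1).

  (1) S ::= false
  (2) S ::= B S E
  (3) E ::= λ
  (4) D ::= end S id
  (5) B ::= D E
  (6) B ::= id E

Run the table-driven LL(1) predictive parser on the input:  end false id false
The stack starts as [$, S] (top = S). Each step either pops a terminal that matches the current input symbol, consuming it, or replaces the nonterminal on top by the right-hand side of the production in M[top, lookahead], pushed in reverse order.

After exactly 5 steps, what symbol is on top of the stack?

     Stack             Input                 Action
  1  $ S               end false id false $  expand S ::= B S E
  2  $ E S B           end false id false $  expand B ::= D E
  3  $ E S E D         end false id false $  expand D ::= end S id
  4  $ E S E id S end  end false id false $  match end
  5  $ E S E id S      false id false $      expand S ::= false
Stack after step 5: $ E S E id false (top = false).

false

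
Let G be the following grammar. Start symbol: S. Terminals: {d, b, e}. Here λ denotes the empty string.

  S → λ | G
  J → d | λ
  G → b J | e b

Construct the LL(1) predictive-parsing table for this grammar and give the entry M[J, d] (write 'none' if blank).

FIRST(J) = {λ, d}
FIRST(G) = {b, e}
FIRST(S) = {λ, b, e}  (via G)
FOLLOW(S) includes $ since S is the start symbol.
FOLLOW(G): in S→G, the suffix after G is empty, so FOLLOW(G) ⊇ FOLLOW(S) = {$}. Thus FOLLOW(G) = {$}.
FOLLOW(J): in G→b J, the suffix after J is empty, so FOLLOW(J) ⊇ FOLLOW(G) = {$}. Thus FOLLOW(J) = {$}.
For J → d: FIRST(d) = {d}, so it goes in M[J, t] for t ∈ {d}.
For J → λ: FIRST(λ) = {λ}, so it goes in M[J, t] for t ∈ {}; since λ ∈ FIRST, also for every t ∈ FOLLOW(J) = {$}.

J → d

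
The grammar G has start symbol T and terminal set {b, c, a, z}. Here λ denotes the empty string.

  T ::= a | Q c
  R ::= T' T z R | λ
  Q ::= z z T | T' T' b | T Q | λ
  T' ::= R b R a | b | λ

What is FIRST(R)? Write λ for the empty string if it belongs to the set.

{λ, a, b, c, z}

FIRST(T) = {a, b, c, z}  (via Q c)
FIRST(R) = {λ, a, b, c, z}  (via T' T z R)
FIRST(T') = {λ, a, b, c, z}  (via R b R a)
FIRST(Q) = {λ, a, b, c, z}  (via T' T' b, T Q)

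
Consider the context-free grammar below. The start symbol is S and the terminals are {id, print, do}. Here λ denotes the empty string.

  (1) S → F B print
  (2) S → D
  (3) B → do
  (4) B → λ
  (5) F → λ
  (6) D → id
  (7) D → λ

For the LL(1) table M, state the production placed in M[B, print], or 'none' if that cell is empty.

B → λ

FIRST(B): from B→do we get {do}; from B→λ we get {λ}. So FIRST(B) = {λ, do}.
FIRST(F): from F→λ we get {λ}. So FIRST(F) = {λ}.
FIRST(D): from D→id we get {id}; from D→λ we get {λ}. So FIRST(D) = {λ, id}.
FIRST(S): from S→F B print we get {do, print}; from S→D we get {λ, id}. So FIRST(S) = {λ, do, id, print}.
FOLLOW(S) includes $ since S is the start symbol.
FOLLOW(B): in S→F B print, B is followed by print with FIRST {print}. Thus FOLLOW(B) = {print}.
For B → do: FIRST(do) = {do}, so it goes in M[B, t] for t ∈ {do}.
For B → λ: FIRST(λ) = {λ}, so it goes in M[B, t] for t ∈ {}; since λ ∈ FIRST, also for every t ∈ FOLLOW(B) = {print}.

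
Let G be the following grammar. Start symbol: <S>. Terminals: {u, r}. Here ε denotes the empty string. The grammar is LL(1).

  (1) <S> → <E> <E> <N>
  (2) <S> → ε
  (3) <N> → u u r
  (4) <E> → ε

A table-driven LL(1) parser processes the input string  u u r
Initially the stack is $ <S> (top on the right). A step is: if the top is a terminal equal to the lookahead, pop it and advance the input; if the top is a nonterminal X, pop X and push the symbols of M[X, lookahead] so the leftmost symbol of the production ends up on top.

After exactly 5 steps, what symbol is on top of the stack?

u

     Stack          Input    Action
  1  $ <S>          u u r $  expand <S> → <E> <E> <N>
  2  $ <N> <E> <E>  u u r $  expand <E> → ε
  3  $ <N> <E>      u u r $  expand <E> → ε
  4  $ <N>          u u r $  expand <N> → u u r
  5  $ r u u        u u r $  match u
Stack after step 5: $ r u (top = u).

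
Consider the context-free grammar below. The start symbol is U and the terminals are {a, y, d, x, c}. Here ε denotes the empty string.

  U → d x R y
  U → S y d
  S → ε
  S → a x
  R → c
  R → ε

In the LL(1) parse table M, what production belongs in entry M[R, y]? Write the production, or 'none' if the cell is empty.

R → ε

FIRST(S): from S→ε we get {ε}; from S→a x we get {a}. So FIRST(S) = {ε, a}.
FIRST(R): from R→c we get {c}; from R→ε we get {ε}. So FIRST(R) = {ε, c}.
FIRST(U): from U→d x R y we get {d}; from U→S y d we get {a, y}. So FIRST(U) = {a, d, y}.
FOLLOW(U) includes $ since U is the start symbol.
FOLLOW(R): in U→d x R y, R is followed by y with FIRST {y}. Thus FOLLOW(R) = {y}.
For R → c: FIRST(c) = {c}, so it goes in M[R, t] for t ∈ {c}.
For R → ε: FIRST(ε) = {ε}, so it goes in M[R, t] for t ∈ {}; since ε ∈ FIRST, also for every t ∈ FOLLOW(R) = {y}.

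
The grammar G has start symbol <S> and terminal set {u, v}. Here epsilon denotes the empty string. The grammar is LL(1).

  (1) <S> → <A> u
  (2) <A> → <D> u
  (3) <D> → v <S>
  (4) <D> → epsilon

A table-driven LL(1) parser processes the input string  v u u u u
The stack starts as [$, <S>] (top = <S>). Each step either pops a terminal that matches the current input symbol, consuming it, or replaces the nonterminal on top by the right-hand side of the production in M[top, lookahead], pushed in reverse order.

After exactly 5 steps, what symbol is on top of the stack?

     Stack        Input        Action
  1  $ <S>        v u u u u $  expand <S> → <A> u
  2  $ u <A>      v u u u u $  expand <A> → <D> u
  3  $ u u <D>    v u u u u $  expand <D> → v <S>
  4  $ u u <S> v  v u u u u $  match v
  5  $ u u <S>    u u u u $    expand <S> → <A> u
Stack after step 5: $ u u u <A> (top = <A>).

<A>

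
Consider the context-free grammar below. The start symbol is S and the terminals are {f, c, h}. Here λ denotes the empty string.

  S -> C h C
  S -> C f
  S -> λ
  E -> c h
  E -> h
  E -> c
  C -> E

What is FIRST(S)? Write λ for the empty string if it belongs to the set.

FIRST(E): from E->c h we get {c}; from E->h we get {h}; from E->c we get {c}. So FIRST(E) = {c, h}.
FIRST(C): from C->E we get {c, h}. So FIRST(C) = {c, h}.
FIRST(S): from S->C h C we get {c, h}; from S->C f we get {c, h}; from S->λ we get {λ}. So FIRST(S) = {λ, c, h}.

{λ, c, h}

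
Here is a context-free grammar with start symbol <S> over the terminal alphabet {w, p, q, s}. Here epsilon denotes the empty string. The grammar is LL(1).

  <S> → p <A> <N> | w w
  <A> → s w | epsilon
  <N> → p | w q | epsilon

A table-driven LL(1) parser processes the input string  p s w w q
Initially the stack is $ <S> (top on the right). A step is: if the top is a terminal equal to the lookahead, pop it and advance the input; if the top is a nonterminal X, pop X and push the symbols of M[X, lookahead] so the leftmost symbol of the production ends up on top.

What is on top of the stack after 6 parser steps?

w

step 1: stack=$ <S>  input=p s w w q $  — expand <S> → p <A> <N>
step 2: stack=$ <N> <A> p  input=p s w w q $  — match p
step 3: stack=$ <N> <A>  input=s w w q $  — expand <A> → s w
step 4: stack=$ <N> w s  input=s w w q $  — match s
step 5: stack=$ <N> w  input=w w q $  — match w
step 6: stack=$ <N>  input=w q $  — expand <N> → w q
Stack after step 6: $ q w (top = w).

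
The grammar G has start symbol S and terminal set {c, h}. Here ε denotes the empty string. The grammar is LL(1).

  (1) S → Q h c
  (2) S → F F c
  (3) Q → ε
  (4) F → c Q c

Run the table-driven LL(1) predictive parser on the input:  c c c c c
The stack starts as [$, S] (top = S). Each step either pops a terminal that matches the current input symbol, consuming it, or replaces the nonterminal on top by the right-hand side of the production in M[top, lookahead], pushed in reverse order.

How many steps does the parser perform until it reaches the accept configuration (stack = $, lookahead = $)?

10

      Stack        Input        Action
   1  $ S          c c c c c $  expand S → F F c
   2  $ c F F      c c c c c $  expand F → c Q c
   3  $ c F c Q c  c c c c c $  match c
   4  $ c F c Q    c c c c $    expand Q → ε
   5  $ c F c      c c c c $    match c
   6  $ c F        c c c $      expand F → c Q c
   7  $ c c Q c    c c c $      match c
   8  $ c c Q      c c $        expand Q → ε
   9  $ c c        c c $        match c
  10  $ c          c $          match c
Accept reached after 10 steps.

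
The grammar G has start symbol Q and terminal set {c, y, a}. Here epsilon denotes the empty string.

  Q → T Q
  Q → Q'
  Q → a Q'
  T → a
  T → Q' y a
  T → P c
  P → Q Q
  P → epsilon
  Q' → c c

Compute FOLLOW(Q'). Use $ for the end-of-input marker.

{$, a, c, y}

FIRST(Q'): from Q'→c c we get {c}. So FIRST(Q') = {c}.
FIRST(Q): from Q→T Q we get {a, c}; from Q→Q' we get {c}; from Q→a Q' we get {a}. So FIRST(Q) = {a, c}.
FIRST(P): from P→Q Q we get {a, c}; from P→epsilon we get {epsilon}. So FIRST(P) = {epsilon, a, c}.
FIRST(T): from T→a we get {a}; from T→Q' y a we get {c}; from T→P c we get {a, c}. So FIRST(T) = {a, c}.
FOLLOW(Q) includes $ since Q is the start symbol.
FOLLOW(T): in Q→T Q, T is followed by Q with FIRST {a, c}. Thus FOLLOW(T) = {a, c}.
FOLLOW(P): in T→P c, P is followed by c with FIRST {c}. Thus FOLLOW(P) = {c}.
FOLLOW(Q): in Q→T Q, the suffix after Q is empty (adds nothing new); in P→Q Q (occurrence 1), Q is followed by Q with FIRST {a, c}; in P→Q Q (occurrence 2), the suffix after Q is empty, so FOLLOW(Q) ⊇ FOLLOW(P) = {c}. Thus FOLLOW(Q) = {$, a, c}.
FOLLOW(Q'): in Q→Q', the suffix after Q' is empty, so FOLLOW(Q') ⊇ FOLLOW(Q) = {$, a, c}; in Q→a Q', the suffix after Q' is empty, so FOLLOW(Q') ⊇ FOLLOW(Q) = {$, a, c}; in T→Q' y a, Q' is followed by y a with FIRST {y}. Thus FOLLOW(Q') = {$, a, c, y}.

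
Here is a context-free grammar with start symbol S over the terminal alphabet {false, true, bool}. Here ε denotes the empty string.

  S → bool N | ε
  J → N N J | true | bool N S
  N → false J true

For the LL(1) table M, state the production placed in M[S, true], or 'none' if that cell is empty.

S → ε

FIRST(S) = {ε, bool}
FIRST(N) = {false}
FIRST(J) = {bool, false, true}  (via N N J)
FOLLOW(S) includes $ since S is the start symbol.
FOLLOW(J): in J→N N J, the suffix after J is empty (adds nothing new); in N→false J true, J is followed by true with FIRST {true}. Thus FOLLOW(J) = {true}.
FOLLOW(S): in J→bool N S, the suffix after S is empty, so FOLLOW(S) ⊇ FOLLOW(J) = {true}. Thus FOLLOW(S) = {$, true}.
For S → bool N: FIRST(bool N) = {bool}, so it goes in M[S, t] for t ∈ {bool}.
For S → ε: FIRST(ε) = {ε}, so it goes in M[S, t] for t ∈ {}; since ε ∈ FIRST, also for every t ∈ FOLLOW(S) = {$, true}.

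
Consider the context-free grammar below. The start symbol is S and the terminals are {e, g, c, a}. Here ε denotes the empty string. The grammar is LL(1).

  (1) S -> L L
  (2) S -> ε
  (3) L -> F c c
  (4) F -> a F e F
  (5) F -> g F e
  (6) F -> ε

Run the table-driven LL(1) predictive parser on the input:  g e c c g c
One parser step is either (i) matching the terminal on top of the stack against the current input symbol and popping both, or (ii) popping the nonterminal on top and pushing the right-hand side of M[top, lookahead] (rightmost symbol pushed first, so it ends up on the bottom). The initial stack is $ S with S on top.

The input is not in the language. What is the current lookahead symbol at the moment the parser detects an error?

c

      Stack          Input          Action
   1  $ S            g e c c g c $  expand S -> L L
   2  $ L L          g e c c g c $  expand L -> F c c
   3  $ L c c F      g e c c g c $  expand F -> g F e
   4  $ L c c e F g  g e c c g c $  match g
   5  $ L c c e F    e c c g c $    expand F -> ε
   6  $ L c c e      e c c g c $    match e
   7  $ L c c        c c g c $      match c
   8  $ L c          c g c $        match c
   9  $ L            g c $          expand L -> F c c
  10  $ c c F        g c $          expand F -> g F e
  11  $ c c e F g    g c $          match g
  12  $ c c e F      c $            expand F -> ε
  13  $ c c e        c $            error: top is terminal e but lookahead is c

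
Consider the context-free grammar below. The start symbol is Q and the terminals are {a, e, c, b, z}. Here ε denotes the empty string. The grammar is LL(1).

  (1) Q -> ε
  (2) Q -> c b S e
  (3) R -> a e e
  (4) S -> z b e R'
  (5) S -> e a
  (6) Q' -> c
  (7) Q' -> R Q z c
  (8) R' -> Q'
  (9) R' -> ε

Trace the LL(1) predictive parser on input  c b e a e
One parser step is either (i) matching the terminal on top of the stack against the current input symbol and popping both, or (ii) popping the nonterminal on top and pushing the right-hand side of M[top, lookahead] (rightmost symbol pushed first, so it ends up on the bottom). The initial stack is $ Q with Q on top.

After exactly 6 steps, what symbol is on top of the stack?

e

     Stack      Input        Action
  1  $ Q        c b e a e $  expand Q -> c b S e
  2  $ e S b c  c b e a e $  match c
  3  $ e S b    b e a e $    match b
  4  $ e S      e a e $      expand S -> e a
  5  $ e a e    e a e $      match e
  6  $ e a      a e $        match a
Stack after step 6: $ e (top = e).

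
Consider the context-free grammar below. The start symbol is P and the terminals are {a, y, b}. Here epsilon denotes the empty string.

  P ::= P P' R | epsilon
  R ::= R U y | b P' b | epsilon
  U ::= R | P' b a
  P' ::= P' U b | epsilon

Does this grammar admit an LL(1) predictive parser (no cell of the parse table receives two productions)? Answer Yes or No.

FIRST(P) = {epsilon, b, y}
FIRST(R) = {epsilon, b, y}
FIRST(U) = {epsilon, b, y}
FIRST(P') = {epsilon, b, y}
FOLLOW(P) = {$, b, y}
FOLLOW(R) = {$, b, y}
FOLLOW(U) = {b, y}
FOLLOW(P') = {$, b, y}
Cell M[P, $] receives both P ::= P P' R and P ::= epsilon — the grammar is not LL(1).

No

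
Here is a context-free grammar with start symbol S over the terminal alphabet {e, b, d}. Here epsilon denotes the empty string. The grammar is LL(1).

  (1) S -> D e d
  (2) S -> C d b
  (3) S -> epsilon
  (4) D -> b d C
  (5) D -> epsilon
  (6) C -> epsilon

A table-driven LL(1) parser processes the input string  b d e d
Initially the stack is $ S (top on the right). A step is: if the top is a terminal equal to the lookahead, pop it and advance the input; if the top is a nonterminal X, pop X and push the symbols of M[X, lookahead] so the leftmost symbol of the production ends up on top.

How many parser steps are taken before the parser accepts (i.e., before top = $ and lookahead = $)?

7

     Stack        Input      Action
  1  $ S          b d e d $  expand S -> D e d
  2  $ d e D      b d e d $  expand D -> b d C
  3  $ d e C d b  b d e d $  match b
  4  $ d e C d    d e d $    match d
  5  $ d e C      e d $      expand C -> epsilon
  6  $ d e        e d $      match e
  7  $ d          d $        match d
Accept reached after 7 steps.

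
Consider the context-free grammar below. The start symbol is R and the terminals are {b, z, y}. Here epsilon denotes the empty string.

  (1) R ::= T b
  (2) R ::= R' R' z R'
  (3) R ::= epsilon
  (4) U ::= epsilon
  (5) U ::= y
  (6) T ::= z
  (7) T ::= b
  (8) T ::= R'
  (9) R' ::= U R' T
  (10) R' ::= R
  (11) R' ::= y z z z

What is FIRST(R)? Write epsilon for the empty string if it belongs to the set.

{epsilon, b, y, z}

FIRST(U): from U::=epsilon we get {epsilon}; from U::=y we get {y}. So FIRST(U) = {epsilon, y}.
FIRST(R): from R::=T b we get {b, y, z}; from R::=R' R' z R' we get {b, y, z}; from R::=epsilon we get {epsilon}. So FIRST(R) = {epsilon, b, y, z}.
FIRST(T): from T::=z we get {z}; from T::=b we get {b}; from T::=R' we get {epsilon, b, y, z}. So FIRST(T) = {epsilon, b, y, z}.
FIRST(R'): from R'::=U R' T we get {epsilon, b, y, z}; from R'::=R we get {epsilon, b, y, z}; from R'::=y z z z we get {y}. So FIRST(R') = {epsilon, b, y, z}.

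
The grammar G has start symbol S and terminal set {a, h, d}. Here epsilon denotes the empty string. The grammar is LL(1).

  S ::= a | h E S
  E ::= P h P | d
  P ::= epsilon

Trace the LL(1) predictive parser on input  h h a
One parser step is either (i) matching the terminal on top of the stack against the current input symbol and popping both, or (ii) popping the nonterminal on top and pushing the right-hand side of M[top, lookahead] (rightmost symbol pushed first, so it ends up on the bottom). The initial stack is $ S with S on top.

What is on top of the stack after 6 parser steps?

step 1: stack=$ S  input=h h a $  — expand S ::= h E S
step 2: stack=$ S E h  input=h h a $  — match h
step 3: stack=$ S E  input=h a $  — expand E ::= P h P
step 4: stack=$ S P h P  input=h a $  — expand P ::= epsilon
step 5: stack=$ S P h  input=h a $  — match h
step 6: stack=$ S P  input=a $  — expand P ::= epsilon
Stack after step 6: $ S (top = S).

S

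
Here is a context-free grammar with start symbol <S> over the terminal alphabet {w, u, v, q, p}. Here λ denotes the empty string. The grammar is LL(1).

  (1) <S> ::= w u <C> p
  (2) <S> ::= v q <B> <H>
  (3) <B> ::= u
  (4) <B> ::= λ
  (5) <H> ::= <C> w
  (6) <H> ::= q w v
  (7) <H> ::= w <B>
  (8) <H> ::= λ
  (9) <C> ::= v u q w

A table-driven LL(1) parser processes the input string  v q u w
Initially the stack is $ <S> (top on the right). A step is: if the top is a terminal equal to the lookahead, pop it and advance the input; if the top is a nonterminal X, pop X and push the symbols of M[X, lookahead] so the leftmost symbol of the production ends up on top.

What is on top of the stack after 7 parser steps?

     Stack          Input      Action
  1  $ <S>          v q u w $  expand <S> ::= v q <B> <H>
  2  $ <H> <B> q v  v q u w $  match v
  3  $ <H> <B> q    q u w $    match q
  4  $ <H> <B>      u w $      expand <B> ::= u
  5  $ <H> u        u w $      match u
  6  $ <H>          w $        expand <H> ::= w <B>
  7  $ <B> w        w $        match w
Stack after step 7: $ <B> (top = <B>).

<B>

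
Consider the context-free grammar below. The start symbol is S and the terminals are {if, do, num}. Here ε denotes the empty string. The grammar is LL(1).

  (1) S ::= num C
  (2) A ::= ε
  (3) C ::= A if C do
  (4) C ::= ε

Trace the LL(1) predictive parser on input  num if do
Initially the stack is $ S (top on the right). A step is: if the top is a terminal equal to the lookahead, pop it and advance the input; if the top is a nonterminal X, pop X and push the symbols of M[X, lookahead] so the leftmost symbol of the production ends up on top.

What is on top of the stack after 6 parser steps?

     Stack        Input        Action
  1  $ S          num if do $  expand S ::= num C
  2  $ C num      num if do $  match num
  3  $ C          if do $      expand C ::= A if C do
  4  $ do C if A  if do $      expand A ::= ε
  5  $ do C if    if do $      match if
  6  $ do C       do $         expand C ::= ε
Stack after step 6: $ do (top = do).

do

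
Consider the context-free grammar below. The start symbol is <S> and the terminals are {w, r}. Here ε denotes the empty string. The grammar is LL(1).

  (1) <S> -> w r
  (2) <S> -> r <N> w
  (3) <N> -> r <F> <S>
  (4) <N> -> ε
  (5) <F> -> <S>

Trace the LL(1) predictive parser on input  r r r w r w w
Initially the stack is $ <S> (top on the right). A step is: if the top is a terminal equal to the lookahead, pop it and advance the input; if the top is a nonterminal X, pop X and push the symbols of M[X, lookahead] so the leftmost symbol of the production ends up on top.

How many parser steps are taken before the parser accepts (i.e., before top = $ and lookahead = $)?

step 1: stack=$ <S>  input=r r r w r w w $  — expand <S> -> r <N> w
step 2: stack=$ w <N> r  input=r r r w r w w $  — match r
step 3: stack=$ w <N>  input=r r w r w w $  — expand <N> -> r <F> <S>
step 4: stack=$ w <S> <F> r  input=r r w r w w $  — match r
step 5: stack=$ w <S> <F>  input=r w r w w $  — expand <F> -> <S>
step 6: stack=$ w <S> <S>  input=r w r w w $  — expand <S> -> r <N> w
step 7: stack=$ w <S> w <N> r  input=r w r w w $  — match r
step 8: stack=$ w <S> w <N>  input=w r w w $  — expand <N> -> ε
step 9: stack=$ w <S> w  input=w r w w $  — match w
step 10: stack=$ w <S>  input=r w w $  — expand <S> -> r <N> w
step 11: stack=$ w w <N> r  input=r w w $  — match r
step 12: stack=$ w w <N>  input=w w $  — expand <N> -> ε
step 13: stack=$ w w  input=w w $  — match w
step 14: stack=$ w  input=w $  — match w
Accept reached after 14 steps.

14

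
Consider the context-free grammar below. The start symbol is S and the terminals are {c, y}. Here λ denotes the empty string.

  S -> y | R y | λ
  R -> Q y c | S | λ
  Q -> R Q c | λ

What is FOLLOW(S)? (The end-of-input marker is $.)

FIRST(S): from S->y we get {y}; from S->R y we get {c, y}; from S->λ we get {λ}. So FIRST(S) = {λ, c, y}.
FIRST(R): from R->Q y c we get {c, y}; from R->S we get {λ, c, y}; from R->λ we get {λ}. So FIRST(R) = {λ, c, y}.
FIRST(Q): from Q->R Q c we get {c, y}; from Q->λ we get {λ}. So FIRST(Q) = {λ, c, y}.
FOLLOW(S) includes $ since S is the start symbol.
FOLLOW(R): in S->R y, R is followed by y with FIRST {y}; in Q->R Q c, R is followed by Q c with FIRST {c, y}. Thus FOLLOW(R) = {c, y}.
FOLLOW(S): in R->S, the suffix after S is empty, so FOLLOW(S) ⊇ FOLLOW(R) = {c, y}. Thus FOLLOW(S) = {$, c, y}.
FOLLOW(Q): in R->Q y c, Q is followed by y c with FIRST {y}; in Q->R Q c, Q is followed by c with FIRST {c}. Thus FOLLOW(Q) = {c, y}.

{$, c, y}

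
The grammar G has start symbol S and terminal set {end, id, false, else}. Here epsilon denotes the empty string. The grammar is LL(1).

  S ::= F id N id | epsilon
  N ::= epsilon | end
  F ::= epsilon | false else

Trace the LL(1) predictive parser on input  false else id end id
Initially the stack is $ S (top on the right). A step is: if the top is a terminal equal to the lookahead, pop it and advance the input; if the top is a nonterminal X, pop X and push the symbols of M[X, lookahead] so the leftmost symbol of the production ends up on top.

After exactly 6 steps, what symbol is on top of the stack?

     Stack                 Input                   Action
  1  $ S                   false else id end id $  expand S ::= F id N id
  2  $ id N id F           false else id end id $  expand F ::= false else
  3  $ id N id else false  false else id end id $  match false
  4  $ id N id else        else id end id $        match else
  5  $ id N id             id end id $             match id
  6  $ id N                end id $                expand N ::= end
Stack after step 6: $ id end (top = end).

end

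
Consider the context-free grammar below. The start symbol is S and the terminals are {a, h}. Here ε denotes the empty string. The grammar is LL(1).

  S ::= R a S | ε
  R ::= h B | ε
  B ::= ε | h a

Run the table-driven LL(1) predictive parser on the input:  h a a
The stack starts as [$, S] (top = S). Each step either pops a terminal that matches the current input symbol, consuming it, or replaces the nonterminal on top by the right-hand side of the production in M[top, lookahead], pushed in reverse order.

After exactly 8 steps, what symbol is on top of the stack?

step 1: stack=$ S  input=h a a $  — expand S ::= R a S
step 2: stack=$ S a R  input=h a a $  — expand R ::= h B
step 3: stack=$ S a B h  input=h a a $  — match h
step 4: stack=$ S a B  input=a a $  — expand B ::= ε
step 5: stack=$ S a  input=a a $  — match a
step 6: stack=$ S  input=a $  — expand S ::= R a S
step 7: stack=$ S a R  input=a $  — expand R ::= ε
step 8: stack=$ S a  input=a $  — match a
Stack after step 8: $ S (top = S).

S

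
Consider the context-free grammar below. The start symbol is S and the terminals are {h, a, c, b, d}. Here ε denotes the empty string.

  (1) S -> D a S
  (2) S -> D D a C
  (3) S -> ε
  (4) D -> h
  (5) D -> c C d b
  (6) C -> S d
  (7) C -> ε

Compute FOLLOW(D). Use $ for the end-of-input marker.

FIRST(D) = {c, h}
FIRST(S) = {ε, c, h}  (via D a S, D D a C)
FIRST(C) = {ε, c, d, h}  (via S d)
FOLLOW(S) includes $ since S is the start symbol.
FOLLOW(S): in S->D a S, the suffix after S is empty (adds nothing new); in C->S d, S is followed by d with FIRST {d}. Thus FOLLOW(S) = {$, d}.
FOLLOW(D): in S->D a S, D is followed by a S with FIRST {a}; in S->D D a C (occurrence 1), D is followed by D a C with FIRST {c, h}; in S->D D a C (occurrence 2), D is followed by a C with FIRST {a}. Thus FOLLOW(D) = {a, c, h}.
FOLLOW(C): in S->D D a C, the suffix after C is empty, so FOLLOW(C) ⊇ FOLLOW(S) = {$, d}; in D->c C d b, C is followed by d b with FIRST {d}. Thus FOLLOW(C) = {$, d}.

{a, c, h}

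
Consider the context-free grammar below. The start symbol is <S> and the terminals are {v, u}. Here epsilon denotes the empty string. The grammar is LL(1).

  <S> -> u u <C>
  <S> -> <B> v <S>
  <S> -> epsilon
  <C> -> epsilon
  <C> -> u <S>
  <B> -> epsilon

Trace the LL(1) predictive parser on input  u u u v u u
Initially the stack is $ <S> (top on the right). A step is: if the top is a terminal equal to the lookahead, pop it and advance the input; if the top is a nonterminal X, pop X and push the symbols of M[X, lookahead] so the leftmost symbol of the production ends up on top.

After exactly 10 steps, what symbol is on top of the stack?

u

      Stack        Input          Action
   1  $ <S>        u u u v u u $  expand <S> -> u u <C>
   2  $ <C> u u    u u u v u u $  match u
   3  $ <C> u      u u v u u $    match u
   4  $ <C>        u v u u $      expand <C> -> u <S>
   5  $ <S> u      u v u u $      match u
   6  $ <S>        v u u $        expand <S> -> <B> v <S>
   7  $ <S> v <B>  v u u $        expand <B> -> epsilon
   8  $ <S> v      v u u $        match v
   9  $ <S>        u u $          expand <S> -> u u <C>
  10  $ <C> u u    u u $          match u
Stack after step 10: $ <C> u (top = u).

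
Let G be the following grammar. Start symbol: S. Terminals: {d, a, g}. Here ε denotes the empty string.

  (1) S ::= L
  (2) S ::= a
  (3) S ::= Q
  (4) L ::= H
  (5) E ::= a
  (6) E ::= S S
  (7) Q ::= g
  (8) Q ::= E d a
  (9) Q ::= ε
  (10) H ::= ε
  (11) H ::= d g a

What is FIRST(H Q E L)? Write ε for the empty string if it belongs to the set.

FIRST(H): from H::=ε we get {ε}; from H::=d g a we get {d}. So FIRST(H) = {ε, d}.
FIRST(L): from L::=H we get {ε, d}. So FIRST(L) = {ε, d}.
FIRST(S): from S::=L we get {ε, d}; from S::=a we get {a}; from S::=Q we get {ε, a, d, g}. So FIRST(S) = {ε, a, d, g}.
FIRST(E): from E::=a we get {a}; from E::=S S we get {ε, a, d, g}. So FIRST(E) = {ε, a, d, g}.
FIRST(Q): from Q::=g we get {g}; from Q::=E d a we get {a, d, g}; from Q::=ε we get {ε}. So FIRST(Q) = {ε, a, d, g}.
FIRST(H Q E L): take FIRST of each symbol in turn, carrying on past any symbol whose FIRST contains ε; result {ε, a, d, g}.

{ε, a, d, g}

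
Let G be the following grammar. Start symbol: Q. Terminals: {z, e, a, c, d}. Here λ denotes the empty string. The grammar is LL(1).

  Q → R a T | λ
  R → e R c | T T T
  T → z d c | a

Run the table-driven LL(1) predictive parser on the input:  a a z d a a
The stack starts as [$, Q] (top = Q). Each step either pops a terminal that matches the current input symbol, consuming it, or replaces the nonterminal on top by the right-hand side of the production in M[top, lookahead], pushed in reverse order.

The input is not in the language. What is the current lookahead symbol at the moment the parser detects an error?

a

      Stack        Input          Action
   1  $ Q          a a z d a a $  expand Q → R a T
   2  $ T a R      a a z d a a $  expand R → T T T
   3  $ T a T T T  a a z d a a $  expand T → a
   4  $ T a T T a  a a z d a a $  match a
   5  $ T a T T    a z d a a $    expand T → a
   6  $ T a T a    a z d a a $    match a
   7  $ T a T      z d a a $      expand T → z d c
   8  $ T a c d z  z d a a $      match z
   9  $ T a c d    d a a $        match d
  10  $ T a c      a a $          error: top is terminal c but lookahead is a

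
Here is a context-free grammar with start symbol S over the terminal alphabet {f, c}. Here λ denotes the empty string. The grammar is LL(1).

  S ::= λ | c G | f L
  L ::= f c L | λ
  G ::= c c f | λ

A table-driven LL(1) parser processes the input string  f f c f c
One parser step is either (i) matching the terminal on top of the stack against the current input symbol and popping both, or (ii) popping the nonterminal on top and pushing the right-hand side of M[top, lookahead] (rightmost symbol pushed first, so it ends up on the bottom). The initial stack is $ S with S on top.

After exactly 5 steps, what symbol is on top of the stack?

     Stack    Input        Action
  1  $ S      f f c f c $  expand S ::= f L
  2  $ L f    f f c f c $  match f
  3  $ L      f c f c $    expand L ::= f c L
  4  $ L c f  f c f c $    match f
  5  $ L c    c f c $      match c
Stack after step 5: $ L (top = L).

L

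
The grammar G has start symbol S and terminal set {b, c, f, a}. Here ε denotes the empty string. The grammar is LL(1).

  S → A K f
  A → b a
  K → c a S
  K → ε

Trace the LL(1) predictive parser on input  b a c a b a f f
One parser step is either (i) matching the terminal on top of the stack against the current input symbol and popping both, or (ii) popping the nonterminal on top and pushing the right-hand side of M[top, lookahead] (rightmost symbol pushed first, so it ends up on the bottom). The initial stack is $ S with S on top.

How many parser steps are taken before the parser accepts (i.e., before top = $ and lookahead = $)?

14

      Stack        Input              Action
   1  $ S          b a c a b a f f $  expand S → A K f
   2  $ f K A      b a c a b a f f $  expand A → b a
   3  $ f K a b    b a c a b a f f $  match b
   4  $ f K a      a c a b a f f $    match a
   5  $ f K        c a b a f f $      expand K → c a S
   6  $ f S a c    c a b a f f $      match c
   7  $ f S a      a b a f f $        match a
   8  $ f S        b a f f $          expand S → A K f
   9  $ f f K A    b a f f $          expand A → b a
  10  $ f f K a b  b a f f $          match b
  11  $ f f K a    a f f $            match a
  12  $ f f K      f f $              expand K → ε
  13  $ f f        f f $              match f
  14  $ f          f $                match f
Accept reached after 14 steps.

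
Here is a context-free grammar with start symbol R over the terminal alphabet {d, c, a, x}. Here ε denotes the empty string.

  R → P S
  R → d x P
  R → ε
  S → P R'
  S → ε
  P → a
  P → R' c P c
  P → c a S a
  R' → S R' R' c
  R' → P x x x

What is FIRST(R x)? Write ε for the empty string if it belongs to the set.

{a, c, d, x}

FIRST(R) = {ε, a, c, d}  (via P S)
FIRST(S) = {ε, a, c}  (via P R')
FIRST(P) = {a, c}  (via R' c P c)
FIRST(R') = {a, c}  (via S R' R' c, P x x x)
FIRST(R x): take FIRST of each symbol in turn, carrying on past any symbol whose FIRST contains ε; result {a, c, d, x}.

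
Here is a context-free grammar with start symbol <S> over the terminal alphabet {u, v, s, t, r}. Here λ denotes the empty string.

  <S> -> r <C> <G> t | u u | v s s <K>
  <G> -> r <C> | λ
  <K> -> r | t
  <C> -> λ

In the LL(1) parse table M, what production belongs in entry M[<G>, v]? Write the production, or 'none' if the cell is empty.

FIRST(<S>) = {r, u, v}
FIRST(<G>) = {λ, r}
FIRST(<K>) = {r, t}
FIRST(<C>) = {λ}
FOLLOW(<S>) includes $ since <S> is the start symbol.
FOLLOW(<G>): in <S>->r <C> <G> t, <G> is followed by t with FIRST {t}. Thus FOLLOW(<G>) = {t}.
For <G> -> r <C>: FIRST(r <C>) = {r}, so it goes in M[<G>, t] for t ∈ {r}.
For <G> -> λ: FIRST(λ) = {λ}, so it goes in M[<G>, t] for t ∈ {}; since λ ∈ FIRST, also for every t ∈ FOLLOW(<G>) = {t}.
None of these place a production in M[<G>, v].

none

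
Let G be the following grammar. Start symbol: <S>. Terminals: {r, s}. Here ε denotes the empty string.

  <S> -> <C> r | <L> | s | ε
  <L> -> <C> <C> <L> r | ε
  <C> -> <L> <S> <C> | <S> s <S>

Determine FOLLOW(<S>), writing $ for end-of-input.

{$, r, s}

FIRST(<S>) = {ε, s}  (via <C> r, <L>)
FIRST(<L>) = {ε, s}  (via <C> <C> <L> r)
FIRST(<C>) = {s}  (via <L> <S> <C>, <S> s <S>)
FOLLOW(<S>) includes $ since <S> is the start symbol.
FOLLOW(<C>): in <S>-><C> r, <C> is followed by r with FIRST {r}; in <L>-><C> <C> <L> r (occurrence 1), <C> is followed by <C> <L> r with FIRST {s}; in <L>-><C> <C> <L> r (occurrence 2), <C> is followed by <L> r with FIRST {r, s}; in <C>-><L> <S> <C>, the suffix after <C> is empty (adds nothing new). Thus FOLLOW(<C>) = {r, s}.
FOLLOW(<S>): in <C>-><L> <S> <C>, <S> is followed by <C> with FIRST {s}; in <C>-><S> s <S> (occurrence 1), <S> is followed by s <S> with FIRST {s}; in <C>-><S> s <S> (occurrence 2), the suffix after <S> is empty, so FOLLOW(<S>) ⊇ FOLLOW(<C>) = {r, s}. Thus FOLLOW(<S>) = {$, r, s}.
FOLLOW(<L>): in <S>-><L>, the suffix after <L> is empty, so FOLLOW(<L>) ⊇ FOLLOW(<S>) = {$, r, s}; in <L>-><C> <C> <L> r, <L> is followed by r with FIRST {r}; in <C>-><L> <S> <C>, <L> is followed by <S> <C> with FIRST {s}. Thus FOLLOW(<L>) = {$, r, s}.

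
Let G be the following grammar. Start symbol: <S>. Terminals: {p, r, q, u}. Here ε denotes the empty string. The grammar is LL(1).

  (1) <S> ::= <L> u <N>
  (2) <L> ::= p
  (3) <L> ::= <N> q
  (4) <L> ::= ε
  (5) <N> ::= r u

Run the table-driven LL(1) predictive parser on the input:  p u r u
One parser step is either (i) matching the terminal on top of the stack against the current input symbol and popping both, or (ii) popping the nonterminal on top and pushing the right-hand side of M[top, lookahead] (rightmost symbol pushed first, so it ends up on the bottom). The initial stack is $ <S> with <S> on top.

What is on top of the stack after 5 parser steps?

     Stack        Input      Action
  1  $ <S>        p u r u $  expand <S> ::= <L> u <N>
  2  $ <N> u <L>  p u r u $  expand <L> ::= p
  3  $ <N> u p    p u r u $  match p
  4  $ <N> u      u r u $    match u
  5  $ <N>        r u $      expand <N> ::= r u
Stack after step 5: $ u r (top = r).

r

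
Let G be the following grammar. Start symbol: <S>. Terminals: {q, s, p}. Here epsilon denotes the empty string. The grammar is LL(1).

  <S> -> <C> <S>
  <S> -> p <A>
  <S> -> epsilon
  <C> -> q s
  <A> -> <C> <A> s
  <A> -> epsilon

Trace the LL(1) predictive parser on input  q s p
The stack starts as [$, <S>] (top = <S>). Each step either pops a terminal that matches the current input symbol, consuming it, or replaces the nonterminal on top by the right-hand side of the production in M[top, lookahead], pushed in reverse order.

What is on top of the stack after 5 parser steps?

p

step 1: stack=$ <S>  input=q s p $  — expand <S> -> <C> <S>
step 2: stack=$ <S> <C>  input=q s p $  — expand <C> -> q s
step 3: stack=$ <S> s q  input=q s p $  — match q
step 4: stack=$ <S> s  input=s p $  — match s
step 5: stack=$ <S>  input=p $  — expand <S> -> p <A>
Stack after step 5: $ <A> p (top = p).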